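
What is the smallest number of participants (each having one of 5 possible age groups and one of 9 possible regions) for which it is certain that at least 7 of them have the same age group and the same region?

271

There are 5 × 9 = 45 (age group, region) combinations acting as pigeonholes.
With 45 × 6 = 270 participants we could place exactly 6 in each, with no (age group, region) pair reaching 7.
One more forces some (age group, region) pair to hold 7, so 270 + 1 = 271.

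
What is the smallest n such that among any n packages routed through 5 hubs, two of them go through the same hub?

6

There are 5 hubs acting as pigeonholes.
With 5 packages we could place one in each, avoiding any repeat.
One more forces some class to hold 2, so 5 + 1 = 6.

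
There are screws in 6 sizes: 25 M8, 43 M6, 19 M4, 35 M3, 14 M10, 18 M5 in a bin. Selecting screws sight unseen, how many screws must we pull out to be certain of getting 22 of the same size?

115

In the worst case we take at most 21 of each size, but all 19 M4, all 14 M10, and all 18 M5 (fewer than 21), giving 21 + 21 + 19 + 21 + 14 + 18 = 114.
One more screw then forces some size to 22, so 114 + 1 = 115.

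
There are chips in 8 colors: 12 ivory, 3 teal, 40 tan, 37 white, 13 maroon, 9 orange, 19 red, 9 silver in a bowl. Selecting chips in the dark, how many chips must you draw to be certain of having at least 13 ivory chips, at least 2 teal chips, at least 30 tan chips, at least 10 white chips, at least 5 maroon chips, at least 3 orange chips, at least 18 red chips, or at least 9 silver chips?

The worst case stops just short of every target: 12 ivory, 1 teal, 29 tan, 9 white, 4 maroon, 2 orange, 17 red, 8 silver — 12 + 1 + 29 + 9 + 4 + 2 + 17 + 8 = 82 chips.
One more chip must push some color to its target, so 82 + 1 = 83.

83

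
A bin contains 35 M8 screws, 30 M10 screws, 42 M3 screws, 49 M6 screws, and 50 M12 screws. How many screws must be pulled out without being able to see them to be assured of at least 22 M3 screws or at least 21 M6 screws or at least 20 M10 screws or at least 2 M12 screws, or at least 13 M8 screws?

74

The worst case stops just short of every target: 12 M8, 19 M10, 21 M3, 20 M6, 1 M12 — 12 + 19 + 21 + 20 + 1 = 73 screws.
One more screw must push some size to its target, so 73 + 1 = 74.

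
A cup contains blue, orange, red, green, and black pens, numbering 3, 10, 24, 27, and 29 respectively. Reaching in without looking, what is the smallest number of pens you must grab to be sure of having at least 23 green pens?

The worst case draws every non-green pen first: 3 + 10 + 24 + 29 = 66.
The next 23 draws are then forced to be green, giving 66 + 23 = 89.

89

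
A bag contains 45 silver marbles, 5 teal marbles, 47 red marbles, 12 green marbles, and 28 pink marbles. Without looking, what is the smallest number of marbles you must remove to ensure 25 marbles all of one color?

In the worst case we take at most 24 of each color, but all 5 teal and all 12 green (fewer than 24), giving 24 + 5 + 24 + 12 + 24 = 89.
One more marble then forces some color to 25, so 89 + 1 = 90.

90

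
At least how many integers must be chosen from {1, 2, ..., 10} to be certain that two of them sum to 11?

Partition {1, …, 10} into 5 pairs: {1,10}, {2,9}, …, {5,6}.
Choosing 5 integers — say the integers 1 through 5 — takes one from each pair and avoids the property.
Choosing 6 forces two into the same pair by pigeonhole, and those sum to 11. So 6.

6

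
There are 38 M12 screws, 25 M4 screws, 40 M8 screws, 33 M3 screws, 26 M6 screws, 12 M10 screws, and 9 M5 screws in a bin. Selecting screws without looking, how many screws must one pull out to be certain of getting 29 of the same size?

Treat the 7 sizes as pigeonholes.
In the worst case we take at most 28 of each size, but all 25 M4, all 26 M6, all 12 M10, and all 9 M5 (fewer than 28), giving 28 + 25 + 28 + 28 + 26 + 12 + 9 = 156.
One more screw then forces some size to 29, so 156 + 1 = 157.

157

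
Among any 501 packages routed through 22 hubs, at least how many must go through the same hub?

If each of the 22 hubs held at most 22, the total would be at most 22 × 22 = 484 < 501, a contradiction.
So at least one holds ⌈501/22⌉ = 23.

23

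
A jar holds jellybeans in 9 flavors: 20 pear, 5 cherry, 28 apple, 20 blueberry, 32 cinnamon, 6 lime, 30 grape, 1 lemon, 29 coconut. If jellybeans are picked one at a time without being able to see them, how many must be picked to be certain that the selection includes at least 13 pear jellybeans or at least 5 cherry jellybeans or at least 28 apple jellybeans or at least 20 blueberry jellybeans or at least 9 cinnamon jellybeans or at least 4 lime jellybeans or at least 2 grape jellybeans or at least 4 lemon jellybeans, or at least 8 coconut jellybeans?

83

The worst case stops just short of every target: 12 pear, 4 cherry, 27 apple, 19 blueberry, 8 cinnamon, 3 lime, 1 grape, all 1 lemon, 7 coconut — 12 + 4 + 27 + 19 + 8 + 3 + 1 + 1 + 7 = 82 jellybeans.
One more jellybean must push some flavor to its target, so 82 + 1 = 83.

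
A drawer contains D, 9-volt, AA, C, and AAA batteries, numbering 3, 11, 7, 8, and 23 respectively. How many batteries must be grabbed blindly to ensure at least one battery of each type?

The hardest type to obtain is D: we could draw every other battery first — 52 − 3 = 49 batteries — without a single D one.
The next draw must be D, so 49 + 1 = 50.

50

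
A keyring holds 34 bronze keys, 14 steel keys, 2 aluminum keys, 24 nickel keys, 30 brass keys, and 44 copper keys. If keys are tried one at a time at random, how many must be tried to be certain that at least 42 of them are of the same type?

146

In the worst case we take at most 41 of each type, but all 34 bronze, all 14 steel, all 2 aluminum, all 24 nickel, and all 30 brass (fewer than 41), giving 34 + 14 + 2 + 24 + 30 + 41 = 145.
One more key then forces some type to 42, so 145 + 1 = 146.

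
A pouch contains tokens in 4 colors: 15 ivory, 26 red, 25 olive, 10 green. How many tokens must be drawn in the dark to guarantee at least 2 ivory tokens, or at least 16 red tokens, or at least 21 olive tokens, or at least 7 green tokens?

The worst case stops just short of every target: 1 ivory, 15 red, 20 olive, 6 green — 1 + 15 + 20 + 6 = 42 tokens.
One more token must push some color to its target, so 42 + 1 = 43.

43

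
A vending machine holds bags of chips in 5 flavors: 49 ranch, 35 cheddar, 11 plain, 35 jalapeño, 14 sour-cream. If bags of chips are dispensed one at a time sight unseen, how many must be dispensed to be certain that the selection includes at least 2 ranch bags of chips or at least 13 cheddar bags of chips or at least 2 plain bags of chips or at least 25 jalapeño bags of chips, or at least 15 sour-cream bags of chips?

The worst case stops just short of every target: 1 ranch, 12 cheddar, 1 plain, 24 jalapeño, 14 sour-cream — 1 + 12 + 1 + 24 + 14 = 52 bags of chips.
One more bag of chips must push some flavor to its target, so 52 + 1 = 53.

53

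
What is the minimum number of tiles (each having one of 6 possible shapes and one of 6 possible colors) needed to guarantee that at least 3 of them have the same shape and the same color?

There are 6 × 6 = 36 (shape, color) combinations acting as pigeonholes.
With 36 × 2 = 72 tiles we could place exactly 2 in each, with no (shape, color) pair reaching 3.
One more forces some (shape, color) pair to hold 3, so 72 + 1 = 73.

73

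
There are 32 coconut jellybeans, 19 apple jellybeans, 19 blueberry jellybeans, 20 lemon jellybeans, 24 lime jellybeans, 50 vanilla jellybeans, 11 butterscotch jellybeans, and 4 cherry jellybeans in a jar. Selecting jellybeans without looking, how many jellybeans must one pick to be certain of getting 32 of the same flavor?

160

Treat the 8 flavors as pigeonholes.
In the worst case we take at most 31 of each flavor, but all 19 apple, all 19 blueberry, all 20 lemon, all 24 lime, all 11 butterscotch, and all 4 cherry (fewer than 31), giving 31 + 19 + 19 + 20 + 24 + 31 + 11 + 4 = 159.
One more jellybean then forces some flavor to 32, so 159 + 1 = 160.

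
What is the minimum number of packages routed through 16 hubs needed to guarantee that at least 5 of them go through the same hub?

65

There are 16 hubs acting as pigeonholes.
With 16 × 4 = 64 packages we could place exactly 4 in each, with no class reaching 5.
One more forces some class to hold 5, so 64 + 1 = 65.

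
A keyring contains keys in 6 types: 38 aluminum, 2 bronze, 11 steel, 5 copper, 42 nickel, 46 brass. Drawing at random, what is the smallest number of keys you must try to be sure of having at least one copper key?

The worst case draws every non-copper key first: 38 + 2 + 11 + 42 + 46 = 139.
The next draw is then forced to be copper, giving 139 + 1 = 140.

140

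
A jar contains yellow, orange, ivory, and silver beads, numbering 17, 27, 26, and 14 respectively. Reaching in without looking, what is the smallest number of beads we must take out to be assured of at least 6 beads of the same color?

The worst case takes 5 beads of each color without reaching 6 of any: 4 × 5 = 20.
The next bead must bring some color to 6, so 20 + 1 = 21.

21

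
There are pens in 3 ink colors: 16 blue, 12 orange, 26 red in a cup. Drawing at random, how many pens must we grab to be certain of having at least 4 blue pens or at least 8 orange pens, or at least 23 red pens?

33

Each of the 3 ink colors has its own threshold; avoid all of them simultaneously.
The worst case stops just short of every target: 3 blue, 7 orange, 22 red — 3 + 7 + 22 = 32 pens.
One more pen must push some ink color to its target, so 32 + 1 = 33.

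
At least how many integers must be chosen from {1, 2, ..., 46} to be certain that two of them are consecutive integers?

Partition {1, …, 46} into 23 pairs: {1,2}, {3,4}, …, {45,46}.
Choosing 23 integers — say the 23 even numbers 2, 4, …, 46 — takes one from each pair and avoids the property.
Choosing 24 forces two into the same pair by pigeonhole, and those are consecutive. So 24.

24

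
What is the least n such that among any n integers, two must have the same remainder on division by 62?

63

Use the pigeonhole principle on residue classes: two integers differ by a multiple of 62 exactly when they share a remainder mod 62.
There are 62 residue classes mod 62, so 62 integers can all lie in distinct classes.
One more integer must repeat a residue, giving a difference divisible by 62. So n = 62 + 1 = 63.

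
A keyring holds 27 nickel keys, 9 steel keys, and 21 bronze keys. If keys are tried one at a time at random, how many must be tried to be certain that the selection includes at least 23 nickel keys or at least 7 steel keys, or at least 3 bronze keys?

31

The worst case stops just short of every target: 22 nickel, 6 steel, 2 bronze — 22 + 6 + 2 = 30 keys.
One more key must push some type to its target, so 30 + 1 = 31.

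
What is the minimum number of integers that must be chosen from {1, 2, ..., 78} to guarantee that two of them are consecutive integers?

Partition {1, …, 78} into 39 pairs: {1,2}, {3,4}, …, {77,78}.
Choosing 39 integers — say the 39 even numbers 2, 4, …, 78 — takes one from each pair and avoids the property.
Choosing 40 forces two into the same pair by pigeonhole, and those are consecutive. So 40.

40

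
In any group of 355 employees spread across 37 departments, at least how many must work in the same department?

10

If each of the 37 departments held at most 9, the total would be at most 37 × 9 = 333 < 355, a contradiction.
So at least one holds ⌈355/37⌉ = 10.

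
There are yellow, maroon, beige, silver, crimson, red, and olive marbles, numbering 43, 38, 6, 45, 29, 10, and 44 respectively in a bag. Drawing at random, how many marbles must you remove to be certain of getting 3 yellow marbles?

The worst case draws every non-yellow marble first: 38 + 6 + 45 + 29 + 10 + 44 = 172.
The next 3 draws are then forced to be yellow, giving 172 + 3 = 175.

175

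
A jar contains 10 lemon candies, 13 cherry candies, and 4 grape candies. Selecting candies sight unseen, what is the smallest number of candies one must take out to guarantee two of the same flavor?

4

Treat the 3 flavors as pigeonholes.
The worst case takes 1 candy of each flavor without reaching 2 of any: 3 × 1 = 3.
The next candy must bring some flavor to 2, so 3 + 1 = 4.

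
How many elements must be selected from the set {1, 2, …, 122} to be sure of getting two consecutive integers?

62

Partition {1, …, 122} into 61 pairs: {1,2}, {3,4}, …, {121,122}.
Choosing 61 integers — say the 61 even numbers 2, 4, …, 122 — takes one from each pair and avoids the property.
Choosing 62 forces two into the same pair by pigeonhole, and those are consecutive. So 62.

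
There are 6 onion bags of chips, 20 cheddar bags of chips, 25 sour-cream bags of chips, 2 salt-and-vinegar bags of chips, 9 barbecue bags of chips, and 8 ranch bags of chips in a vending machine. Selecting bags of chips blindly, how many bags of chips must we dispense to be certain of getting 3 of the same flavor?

The worst case takes 2 bags of chips of each flavor without reaching 3 of any: 6 × 2 = 12.
The next bag of chips must bring some flavor to 3, so 12 + 1 = 13.

13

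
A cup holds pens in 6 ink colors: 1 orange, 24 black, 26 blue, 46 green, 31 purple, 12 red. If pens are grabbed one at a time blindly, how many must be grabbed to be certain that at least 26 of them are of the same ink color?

In the worst case we take at most 25 of each ink color, but all 1 orange, all 24 black, and all 12 red (fewer than 25), giving 1 + 24 + 25 + 25 + 25 + 12 = 112.
One more pen then forces some ink color to 26, so 112 + 1 = 113.

113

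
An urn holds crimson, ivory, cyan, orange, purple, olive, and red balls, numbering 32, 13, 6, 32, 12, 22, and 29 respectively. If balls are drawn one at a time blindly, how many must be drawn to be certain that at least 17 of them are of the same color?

In the worst case we take at most 16 of each color, but all 13 ivory, all 6 cyan, and all 12 purple (fewer than 16), giving 16 + 13 + 6 + 16 + 12 + 16 + 16 = 95.
One more ball then forces some color to 17, so 95 + 1 = 96.

96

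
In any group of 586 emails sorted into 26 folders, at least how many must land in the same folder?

If each of the 26 folders held at most 22, the total would be at most 26 × 22 = 572 < 586, a contradiction.
So at least one holds ⌈586/26⌉ = 23.

23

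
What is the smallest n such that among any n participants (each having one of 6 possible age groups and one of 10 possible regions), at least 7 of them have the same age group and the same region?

There are 6 × 10 = 60 (age group, region) combinations acting as pigeonholes.
With 60 × 6 = 360 participants we could place exactly 6 in each, with no (age group, region) pair reaching 7.
One more forces some (age group, region) pair to hold 7, so 360 + 1 = 361.

361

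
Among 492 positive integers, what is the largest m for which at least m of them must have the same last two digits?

5

There are 100 possible two-digit endings, which serve as the pigeonholes.
If each of the 100 possible two-digit endings held at most 4, the total would be at most 100 × 4 = 400 < 492, a contradiction.
So at least one holds ⌈492/100⌉ = 5.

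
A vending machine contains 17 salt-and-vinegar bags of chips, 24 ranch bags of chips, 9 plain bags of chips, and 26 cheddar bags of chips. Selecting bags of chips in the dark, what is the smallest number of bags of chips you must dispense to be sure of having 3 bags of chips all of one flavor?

Treat the 4 flavors as pigeonholes.
The worst case takes 2 bags of chips of each flavor without reaching 3 of any: 4 × 2 = 8.
The next bag of chips must bring some flavor to 3, so 8 + 1 = 9.

9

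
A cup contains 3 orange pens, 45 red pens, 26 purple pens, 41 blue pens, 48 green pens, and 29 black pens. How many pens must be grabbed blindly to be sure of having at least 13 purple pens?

The worst case draws every non-purple pen first: 3 + 45 + 41 + 48 + 29 = 166.
The next 13 draws are then forced to be purple, giving 166 + 13 = 179.

179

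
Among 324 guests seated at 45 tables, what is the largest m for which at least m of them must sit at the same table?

If each of the 45 tables held at most 7, the total would be at most 45 × 7 = 315 < 324, a contradiction.
So at least one holds ⌈324/45⌉ = 8.

8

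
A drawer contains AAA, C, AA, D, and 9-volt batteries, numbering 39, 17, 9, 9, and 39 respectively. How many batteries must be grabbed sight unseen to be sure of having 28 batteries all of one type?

90

Treat the 5 types as pigeonholes.
In the worst case we take at most 27 of each type, but all 17 C, all 9 AA, and all 9 D (fewer than 27), giving 27 + 17 + 9 + 9 + 27 = 89.
One more battery then forces some type to 28, so 89 + 1 = 90.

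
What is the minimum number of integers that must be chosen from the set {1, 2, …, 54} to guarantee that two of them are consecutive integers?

28

Partition {1, …, 54} into 27 pairs: {1,2}, {3,4}, …, {53,54}.
Choosing 27 integers — say the 27 even numbers 2, 4, …, 54 — takes one from each pair and avoids the property.
Choosing 28 forces two into the same pair by pigeonhole, and those are consecutive. So 28.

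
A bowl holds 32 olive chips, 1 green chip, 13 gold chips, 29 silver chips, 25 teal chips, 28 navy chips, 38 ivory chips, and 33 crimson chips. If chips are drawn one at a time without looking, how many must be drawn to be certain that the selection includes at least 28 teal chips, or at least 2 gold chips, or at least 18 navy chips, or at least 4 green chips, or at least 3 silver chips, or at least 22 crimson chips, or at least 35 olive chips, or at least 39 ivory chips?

The worst case stops just short of every target: all 32 olive, all 1 green, 1 gold, 2 silver, all 25 teal, 17 navy, 38 ivory, 21 crimson — 32 + 1 + 1 + 2 + 25 + 17 + 38 + 21 = 137 chips.
One more chip must push some color to its target, so 137 + 1 = 138.

138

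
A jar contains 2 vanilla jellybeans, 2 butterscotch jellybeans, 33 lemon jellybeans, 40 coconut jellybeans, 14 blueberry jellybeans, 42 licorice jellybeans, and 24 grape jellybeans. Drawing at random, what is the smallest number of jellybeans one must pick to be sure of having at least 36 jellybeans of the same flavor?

146

In the worst case we take at most 35 of each flavor, but all 2 vanilla, all 2 butterscotch, all 33 lemon, all 14 blueberry, and all 24 grape (fewer than 35), giving 2 + 2 + 33 + 35 + 14 + 35 + 24 = 145.
One more jellybean then forces some flavor to 36, so 145 + 1 = 146.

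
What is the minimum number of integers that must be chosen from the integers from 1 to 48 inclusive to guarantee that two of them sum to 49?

25

Partition {1, …, 48} into 24 pairs: {1,48}, {2,47}, …, {24,25}.
Choosing 24 integers — say the integers 1 through 24 — takes one from each pair and avoids the property.
Choosing 25 forces two into the same pair by pigeonhole, and those sum to 49. So 25.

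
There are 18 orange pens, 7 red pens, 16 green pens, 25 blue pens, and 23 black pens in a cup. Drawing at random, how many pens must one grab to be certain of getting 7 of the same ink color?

31

The worst case takes 6 pens of each ink color without reaching 7 of any: 5 × 6 = 30.
The next pen must bring some ink color to 7, so 30 + 1 = 31.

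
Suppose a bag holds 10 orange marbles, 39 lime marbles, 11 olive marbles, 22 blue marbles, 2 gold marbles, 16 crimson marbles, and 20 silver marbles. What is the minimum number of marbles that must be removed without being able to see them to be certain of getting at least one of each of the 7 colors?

119

The hardest color to obtain is gold: we could draw every other marble first — 120 − 2 = 118 marbles — without a single gold one.
The next draw must be gold, so 118 + 1 = 119.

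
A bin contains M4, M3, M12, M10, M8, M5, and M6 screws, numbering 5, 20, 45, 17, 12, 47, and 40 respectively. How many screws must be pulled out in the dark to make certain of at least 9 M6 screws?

155

The worst case draws every non-M6 screw first: 5 + 20 + 45 + 17 + 12 + 47 = 146.
The next 9 draws are then forced to be M6, giving 146 + 9 = 155.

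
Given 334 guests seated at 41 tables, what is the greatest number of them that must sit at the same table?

The 334 guests fall into 41 tables.
If each of the 41 tables held at most 8, the total would be at most 41 × 8 = 328 < 334, a contradiction.
So at least one holds ⌈334/41⌉ = 9.

9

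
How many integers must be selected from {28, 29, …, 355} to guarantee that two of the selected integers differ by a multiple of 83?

84

Use the pigeonhole principle on residue classes: group the integers by remainder mod 83; there are 83 residue classes, each nonempty in this range.
Choosing one from each class (83 integers) avoids any shared remainder.
One more choice must repeat a class, so two differ by a multiple of 83. Hence 83 + 1 = 84.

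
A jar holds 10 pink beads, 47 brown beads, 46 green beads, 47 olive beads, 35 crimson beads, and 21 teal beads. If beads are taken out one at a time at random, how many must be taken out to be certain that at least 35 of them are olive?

194

The worst case draws every non-olive bead first: 10 + 47 + 46 + 35 + 21 = 159.
The next 35 draws are then forced to be olive, giving 159 + 35 = 194.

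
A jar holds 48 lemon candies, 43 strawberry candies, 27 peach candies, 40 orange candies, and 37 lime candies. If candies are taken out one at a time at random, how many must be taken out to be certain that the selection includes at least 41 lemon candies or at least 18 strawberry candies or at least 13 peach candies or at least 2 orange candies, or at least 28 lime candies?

The worst case stops just short of every target: 40 lemon, 17 strawberry, 12 peach, 1 orange, 27 lime — 40 + 17 + 12 + 1 + 27 = 97 candies.
One more candy must push some flavor to its target, so 97 + 1 = 98.

98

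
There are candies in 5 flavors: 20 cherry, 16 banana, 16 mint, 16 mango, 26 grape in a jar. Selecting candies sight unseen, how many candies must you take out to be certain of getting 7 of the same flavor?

31

Treat the 5 flavors as pigeonholes.
The worst case takes 6 candies of each flavor without reaching 7 of any: 5 × 6 = 30.
The next candy must bring some flavor to 7, so 30 + 1 = 31.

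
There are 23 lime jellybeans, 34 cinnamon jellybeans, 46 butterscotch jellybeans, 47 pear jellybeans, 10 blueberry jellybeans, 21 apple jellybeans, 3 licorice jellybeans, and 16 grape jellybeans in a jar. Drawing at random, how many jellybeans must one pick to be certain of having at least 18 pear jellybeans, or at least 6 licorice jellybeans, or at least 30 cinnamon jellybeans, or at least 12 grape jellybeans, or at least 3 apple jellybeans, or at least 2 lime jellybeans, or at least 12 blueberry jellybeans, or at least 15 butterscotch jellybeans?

88

The worst case stops just short of every target: 1 lime, 29 cinnamon, 14 butterscotch, 17 pear, all 10 blueberry, 2 apple, all 3 licorice, 11 grape — 1 + 29 + 14 + 17 + 10 + 2 + 3 + 11 = 87 jellybeans.
One more jellybean must push some flavor to its target, so 87 + 1 = 88.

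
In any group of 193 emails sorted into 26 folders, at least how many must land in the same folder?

8

The 193 emails fall into 26 folders.
If each of the 26 folders held at most 7, the total would be at most 26 × 7 = 182 < 193, a contradiction.
So at least one holds ⌈193/26⌉ = 8.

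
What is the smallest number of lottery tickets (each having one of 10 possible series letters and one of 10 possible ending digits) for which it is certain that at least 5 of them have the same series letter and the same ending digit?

401

There are 10 × 10 = 100 (series letter, ending digit) combinations acting as pigeonholes.
With 100 × 4 = 400 lottery tickets we could place exactly 4 in each, with no (series letter, ending digit) pair reaching 5.
One more forces some (series letter, ending digit) pair to hold 5, so 400 + 1 = 401.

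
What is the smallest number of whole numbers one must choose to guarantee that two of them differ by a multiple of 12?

13

Two integers differ by a multiple of 12 exactly when they share a remainder mod 12.
There are 12 residue classes mod 12, so 12 integers can all lie in distinct classes.
One more integer must repeat a residue, giving a difference divisible by 12. So n = 12 + 1 = 13.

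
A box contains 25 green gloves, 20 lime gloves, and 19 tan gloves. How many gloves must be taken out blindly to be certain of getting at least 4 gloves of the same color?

10

The worst case takes 3 gloves of each color without reaching 4 of any: 3 × 3 = 9.
The next glove must bring some color to 4, so 9 + 1 = 10.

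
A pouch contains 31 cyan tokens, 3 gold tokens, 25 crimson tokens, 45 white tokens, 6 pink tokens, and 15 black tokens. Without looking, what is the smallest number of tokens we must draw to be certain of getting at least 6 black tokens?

The worst case draws every non-black token first: 31 + 3 + 25 + 45 + 6 = 110.
The next 6 draws are then forced to be black, giving 110 + 6 = 116.

116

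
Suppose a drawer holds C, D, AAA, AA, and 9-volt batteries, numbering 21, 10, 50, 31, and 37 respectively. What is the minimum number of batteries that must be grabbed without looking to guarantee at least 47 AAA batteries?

To avoid AAA batteries as long as possible, exhaust the other 4 types first.
The worst case draws every non-AAA battery first: 21 + 10 + 31 + 37 = 99.
The next 47 draws are then forced to be AAA, giving 99 + 47 = 146.

146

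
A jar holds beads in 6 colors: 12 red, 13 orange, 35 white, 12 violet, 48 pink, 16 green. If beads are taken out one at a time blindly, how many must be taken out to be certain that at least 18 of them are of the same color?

In the worst case we take at most 17 of each color, but all 12 red, all 13 orange, all 12 violet, and all 16 green (fewer than 17), giving 12 + 13 + 17 + 12 + 17 + 16 = 87.
One more bead then forces some color to 18, so 87 + 1 = 88.

88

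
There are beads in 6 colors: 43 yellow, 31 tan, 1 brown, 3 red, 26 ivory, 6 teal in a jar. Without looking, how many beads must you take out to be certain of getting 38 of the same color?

In the worst case we take at most 37 of each color, but all 31 tan, all 1 brown, all 3 red, all 26 ivory, and all 6 teal (fewer than 37), giving 37 + 31 + 1 + 3 + 26 + 6 = 104.
One more bead then forces some color to 38, so 104 + 1 = 105.

105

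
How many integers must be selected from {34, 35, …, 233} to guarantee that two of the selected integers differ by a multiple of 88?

Group the integers by remainder mod 88; there are 88 residue classes, each nonempty in this range.
Choosing one from each class (88 integers) avoids any shared remainder.
One more choice must repeat a class, so two differ by a multiple of 88. Hence 88 + 1 = 89.

89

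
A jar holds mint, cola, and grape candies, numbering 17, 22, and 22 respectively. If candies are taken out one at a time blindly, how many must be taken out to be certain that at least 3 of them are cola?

42

To avoid cola candies as long as possible, exhaust the other 2 flavors first.
The worst case draws every non-cola candy first: 17 + 22 = 39.
The next 3 draws are then forced to be cola, giving 39 + 3 = 42.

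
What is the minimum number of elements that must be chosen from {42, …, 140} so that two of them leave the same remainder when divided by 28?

29

Group the integers by remainder mod 28; there are 28 residue classes, each nonempty in this range.
Choosing one from each class (28 integers) avoids any shared remainder.
One more choice must repeat a class, so two differ by a multiple of 28. Hence 28 + 1 = 29.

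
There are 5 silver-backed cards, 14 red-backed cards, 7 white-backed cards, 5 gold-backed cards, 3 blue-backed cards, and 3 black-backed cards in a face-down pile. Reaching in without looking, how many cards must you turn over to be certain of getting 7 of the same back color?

29

In the worst case we take at most 6 of each back color, but all 5 silver-backed, all 5 gold-backed, all 3 blue-backed, and all 3 black-backed (fewer than 6), giving 5 + 6 + 6 + 5 + 3 + 3 = 28.
One more card then forces some back color to 7, so 28 + 1 = 29.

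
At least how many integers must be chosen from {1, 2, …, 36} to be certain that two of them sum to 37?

19

Partition {1, …, 36} into 18 pairs: {1,36}, {2,35}, …, {18,19}.
Choosing 18 integers — say the integers 1 through 18 — takes one from each pair and avoids the property.
Choosing 19 forces two into the same pair by pigeonhole, and those sum to 37. So 19.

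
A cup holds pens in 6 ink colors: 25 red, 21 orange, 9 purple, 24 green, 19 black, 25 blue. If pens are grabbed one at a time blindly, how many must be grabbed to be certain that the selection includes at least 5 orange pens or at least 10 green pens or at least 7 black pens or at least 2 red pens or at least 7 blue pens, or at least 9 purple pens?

35

The worst case stops just short of every target: 1 red, 4 orange, 8 purple, 9 green, 6 black, 6 blue — 1 + 4 + 8 + 9 + 6 + 6 = 34 pens.
One more pen must push some ink color to its target, so 34 + 1 = 35.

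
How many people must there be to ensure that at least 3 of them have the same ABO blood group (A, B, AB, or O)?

There are 4 ABO blood groups acting as pigeonholes.
With 4 × 2 = 8 people we could place exactly 2 in each, with no class reaching 3.
One more forces some class to hold 3, so 8 + 1 = 9.

9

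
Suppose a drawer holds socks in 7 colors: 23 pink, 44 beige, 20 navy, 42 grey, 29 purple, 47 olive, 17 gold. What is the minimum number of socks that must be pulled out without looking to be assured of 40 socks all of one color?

In the worst case we take at most 39 of each color, but all 23 pink, all 20 navy, all 29 purple, and all 17 gold (fewer than 39), giving 23 + 39 + 20 + 39 + 29 + 39 + 17 = 206.
One more sock then forces some color to 40, so 206 + 1 = 207.

207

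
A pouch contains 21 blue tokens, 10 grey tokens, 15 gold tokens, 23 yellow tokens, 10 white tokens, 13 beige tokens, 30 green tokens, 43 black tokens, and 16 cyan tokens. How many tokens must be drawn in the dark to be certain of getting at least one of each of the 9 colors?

172

The hardest color to obtain is grey: we could draw every other token first — 181 − 10 = 171 tokens — without a single grey one.
The next draw must be grey, so 171 + 1 = 172.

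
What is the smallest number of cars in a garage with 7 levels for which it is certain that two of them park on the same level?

8

There are 7 levels acting as pigeonholes.
With 7 cars we could place one in each, avoiding any repeat.
One more forces some class to hold 2, so 7 + 1 = 8.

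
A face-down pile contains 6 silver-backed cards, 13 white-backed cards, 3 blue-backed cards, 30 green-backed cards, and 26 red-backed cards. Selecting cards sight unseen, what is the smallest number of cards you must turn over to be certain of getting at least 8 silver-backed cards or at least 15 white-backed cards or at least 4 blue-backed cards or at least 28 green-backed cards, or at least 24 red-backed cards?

Each of the 5 back colors has its own threshold; avoid all of them simultaneously.
The worst case stops just short of every target: all 6 silver-backed, all 13 white-backed, 3 blue-backed, 27 green-backed, 23 red-backed — 6 + 13 + 3 + 27 + 23 = 72 cards.
One more card must push some back color to its target, so 72 + 1 = 73.

73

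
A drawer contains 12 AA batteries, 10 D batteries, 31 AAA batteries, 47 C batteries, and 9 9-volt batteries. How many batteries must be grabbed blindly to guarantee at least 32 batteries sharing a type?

94

In the worst case we take at most 31 of each type, but all 12 AA, all 10 D, and all 9 9-volt (fewer than 31), giving 12 + 10 + 31 + 31 + 9 = 93.
One more battery then forces some type to 32, so 93 + 1 = 94.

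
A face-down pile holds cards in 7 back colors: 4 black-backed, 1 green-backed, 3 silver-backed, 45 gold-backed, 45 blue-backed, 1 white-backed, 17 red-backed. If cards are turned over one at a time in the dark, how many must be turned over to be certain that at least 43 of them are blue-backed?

114

The worst case draws every non-blue-backed card first: 4 + 1 + 3 + 45 + 1 + 17 = 71.
The next 43 draws are then forced to be blue-backed, giving 71 + 43 = 114.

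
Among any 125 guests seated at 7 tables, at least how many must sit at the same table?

18

The 125 guests fall into 7 tables.
If each of the 7 tables held at most 17, the total would be at most 7 × 17 = 119 < 125, a contradiction.
So at least one holds ⌈125/7⌉ = 18.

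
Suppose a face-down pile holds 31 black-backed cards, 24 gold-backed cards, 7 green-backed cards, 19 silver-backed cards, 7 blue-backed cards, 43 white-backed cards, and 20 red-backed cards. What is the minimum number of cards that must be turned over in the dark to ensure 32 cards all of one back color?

Treat the 7 back colors as pigeonholes.
In the worst case we take at most 31 of each back color, but all 24 gold-backed, all 7 green-backed, all 19 silver-backed, all 7 blue-backed, and all 20 red-backed (fewer than 31), giving 31 + 24 + 7 + 19 + 7 + 31 + 20 = 139.
One more card then forces some back color to 32, so 139 + 1 = 140.

140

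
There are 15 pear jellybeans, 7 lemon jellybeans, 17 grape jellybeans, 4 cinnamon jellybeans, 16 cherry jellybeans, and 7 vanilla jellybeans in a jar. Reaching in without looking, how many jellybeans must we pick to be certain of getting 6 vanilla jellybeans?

To avoid vanilla jellybeans as long as possible, exhaust the other 5 flavors first.
The worst case draws every non-vanilla jellybean first: 15 + 7 + 17 + 4 + 16 = 59.
The next 6 draws are then forced to be vanilla, giving 59 + 6 = 65.

65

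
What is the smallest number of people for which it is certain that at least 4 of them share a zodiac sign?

37

There are 12 zodiac signs acting as pigeonholes.
With 12 × 3 = 36 people we could place exactly 3 in each, with no class reaching 4.
One more forces some class to hold 4, so 36 + 1 = 37.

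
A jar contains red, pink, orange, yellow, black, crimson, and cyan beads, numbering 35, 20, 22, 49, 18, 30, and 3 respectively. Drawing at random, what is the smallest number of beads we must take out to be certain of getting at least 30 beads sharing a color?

151

In the worst case we take at most 29 of each color, but all 20 pink, all 22 orange, all 18 black, and all 3 cyan (fewer than 29), giving 29 + 20 + 22 + 29 + 18 + 29 + 3 = 150.
One more bead then forces some color to 30, so 150 + 1 = 151.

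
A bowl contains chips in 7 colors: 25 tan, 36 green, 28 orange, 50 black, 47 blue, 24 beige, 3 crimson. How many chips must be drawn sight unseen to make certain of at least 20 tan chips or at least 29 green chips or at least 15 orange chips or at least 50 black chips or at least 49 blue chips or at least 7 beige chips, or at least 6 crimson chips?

167

The worst case stops just short of every target: 19 tan, 28 green, 14 orange, 49 black, all 47 blue, 6 beige, all 3 crimson — 19 + 28 + 14 + 49 + 47 + 6 + 3 = 166 chips.
One more chip must push some color to its target, so 166 + 1 = 167.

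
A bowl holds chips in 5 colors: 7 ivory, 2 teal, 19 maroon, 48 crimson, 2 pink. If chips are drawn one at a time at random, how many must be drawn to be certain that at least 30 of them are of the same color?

Treat the 5 colors as pigeonholes.
In the worst case we take at most 29 of each color, but all 7 ivory, all 2 teal, all 19 maroon, and all 2 pink (fewer than 29), giving 7 + 2 + 19 + 29 + 2 = 59.
One more chip then forces some color to 30, so 59 + 1 = 60.

60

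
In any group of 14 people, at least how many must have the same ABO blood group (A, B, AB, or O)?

4

There are 4 ABO blood groups, which serve as the pigeonholes.
If each of the 4 ABO blood groups held at most 3, the total would be at most 4 × 3 = 12 < 14, a contradiction.
So at least one holds ⌈14/4⌉ = 4.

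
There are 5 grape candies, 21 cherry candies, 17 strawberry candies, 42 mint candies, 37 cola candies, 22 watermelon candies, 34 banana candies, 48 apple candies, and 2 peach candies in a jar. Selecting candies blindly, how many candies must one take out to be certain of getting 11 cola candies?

To avoid cola candies as long as possible, exhaust the other 8 flavors first.
The worst case draws every non-cola candy first: 5 + 21 + 17 + 42 + 22 + 34 + 48 + 2 = 191.
The next 11 draws are then forced to be cola, giving 191 + 11 = 202.

202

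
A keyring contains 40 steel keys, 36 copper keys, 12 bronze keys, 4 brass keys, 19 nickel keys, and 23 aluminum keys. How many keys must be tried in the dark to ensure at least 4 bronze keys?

To avoid bronze keys as long as possible, exhaust the other 5 types first.
The worst case draws every non-bronze key first: 40 + 36 + 4 + 19 + 23 = 122.
The next 4 draws are then forced to be bronze, giving 122 + 4 = 126.

126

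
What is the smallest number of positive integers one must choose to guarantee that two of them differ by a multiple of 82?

83

Two integers differ by a multiple of 82 exactly when they share a remainder mod 82.
There are 82 residue classes mod 82, so 82 integers can all lie in distinct classes.
One more integer must repeat a residue, giving a difference divisible by 82. So n = 82 + 1 = 83.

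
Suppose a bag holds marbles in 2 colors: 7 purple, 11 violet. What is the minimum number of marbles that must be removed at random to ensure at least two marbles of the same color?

3

The worst case takes 1 marble of each color without reaching 2 of any: 2 × 1 = 2.
The next marble must bring some color to 2, so 2 + 1 = 3.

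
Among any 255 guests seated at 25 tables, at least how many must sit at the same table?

If each of the 25 tables held at most 10, the total would be at most 25 × 10 = 250 < 255, a contradiction.
So at least one holds ⌈255/25⌉ = 11.

11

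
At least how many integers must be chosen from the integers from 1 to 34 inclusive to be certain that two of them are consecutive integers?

18

Partition {1, …, 34} into 17 pairs: {1,2}, {3,4}, …, {33,34}.
Choosing 17 integers — say the 17 even numbers 2, 4, …, 34 — takes one from each pair and avoids the property.
Choosing 18 forces two into the same pair by pigeonhole, and those are consecutive. So 18.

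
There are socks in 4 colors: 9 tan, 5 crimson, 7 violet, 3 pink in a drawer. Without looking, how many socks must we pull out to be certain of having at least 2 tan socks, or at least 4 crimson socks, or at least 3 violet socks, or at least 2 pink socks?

Each of the 4 colors has its own threshold; avoid all of them simultaneously.
The worst case stops just short of every target: 1 tan, 3 crimson, 2 violet, 1 pink — 1 + 3 + 2 + 1 = 7 socks.
One more sock must push some color to its target, so 7 + 1 = 8.

8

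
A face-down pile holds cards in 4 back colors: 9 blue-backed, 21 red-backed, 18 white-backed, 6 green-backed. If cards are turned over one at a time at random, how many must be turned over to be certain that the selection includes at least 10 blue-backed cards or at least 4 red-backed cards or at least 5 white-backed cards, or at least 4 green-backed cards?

The worst case stops just short of every target: 9 blue-backed, 3 red-backed, 4 white-backed, 3 green-backed — 9 + 3 + 4 + 3 = 19 cards.
One more card must push some back color to its target, so 19 + 1 = 20.

20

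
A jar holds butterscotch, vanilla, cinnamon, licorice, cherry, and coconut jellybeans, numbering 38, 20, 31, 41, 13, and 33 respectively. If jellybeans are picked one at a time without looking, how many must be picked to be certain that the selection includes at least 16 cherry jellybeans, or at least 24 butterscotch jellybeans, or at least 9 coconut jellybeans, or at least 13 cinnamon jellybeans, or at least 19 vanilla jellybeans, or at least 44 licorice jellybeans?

The worst case stops just short of every target: 23 butterscotch, 18 vanilla, 12 cinnamon, all 41 licorice, all 13 cherry, 8 coconut — 23 + 18 + 12 + 41 + 13 + 8 = 115 jellybeans.
One more jellybean must push some flavor to its target, so 115 + 1 = 116.

116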